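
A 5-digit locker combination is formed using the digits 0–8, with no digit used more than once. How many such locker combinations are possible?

15120

Choose and order 5 of the 9 symbols: the first digit has 9 options, the next 8, and so on down to 5.
9 × 8 × 7 × 6 × 5 = 15120.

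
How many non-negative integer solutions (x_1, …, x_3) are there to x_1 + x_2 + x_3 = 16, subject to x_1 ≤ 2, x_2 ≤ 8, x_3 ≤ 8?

Ignoring the caps, the number of non-negative solutions to x_1+…+x_3 = 16 is C(18,2) = 153.
Subtract solutions that violate a single cap (substitute x_i' = x_i − (cap_i+1)): x_1 ≥ 3 gives C(15,2) = 105; x_2 ≥ 9 gives C(9,2) = 36; x_3 ≥ 9 gives C(9,2) = 36. Together 177.
Add back pairs where two caps are both exceeded: 15 + 15 + 0 = 30.
By inclusion–exclusion the count is 153 − 177 + 30 = 6.

6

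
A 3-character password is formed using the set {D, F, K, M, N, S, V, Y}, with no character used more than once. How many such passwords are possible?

With no repetition, fill the 3 characters in order: 8 choices, then 7, down to 6.
8 × 7 × 6 = 336.

336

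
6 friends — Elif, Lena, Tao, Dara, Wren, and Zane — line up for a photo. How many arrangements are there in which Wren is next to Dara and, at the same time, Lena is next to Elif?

96

Treat {Wren,Dara} as one block (2 orders) and {Lena,Elif} as another (2 orders).
That leaves 4 units to arrange: 2 × 2 × 4! = 4 × 24 = 96.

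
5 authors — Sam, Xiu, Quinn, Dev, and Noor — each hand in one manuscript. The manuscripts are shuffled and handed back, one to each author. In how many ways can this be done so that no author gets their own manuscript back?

44

Let Aᵢ be the assignments in which author i gets their own manuscript. We want the size of the complement of A₁∪…∪A_5.
By inclusion–exclusion this is Σ_{j=0}^{5} (−1)^j C(5,j)·(5−j)!.
Computing: 120 − 120 + 60 − 20 + 5 − 1 = 44.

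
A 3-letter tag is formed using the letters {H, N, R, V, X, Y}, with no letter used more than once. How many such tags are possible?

Choose and order 3 of the 6 symbols: the first letter has 6 options, the next 5, then 4.
6 × 5 × 4 = 120.

120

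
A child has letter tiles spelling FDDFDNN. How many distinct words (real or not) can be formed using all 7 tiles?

210

FDDFDNN has 7 letters with D appearing 3 times, F appearing twice, and N appearing twice.
Dividing 7! = 5040 by 3!·2!·2! = 24 for the repeated letters gives 210.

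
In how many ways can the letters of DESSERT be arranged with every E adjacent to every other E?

Treat the 2 copies of E as a single block. The multiset to arrange is then {EE, D, R, S, S, T}, 6 items in all.
That gives (6)!/(2!) = 360 arrangements.

360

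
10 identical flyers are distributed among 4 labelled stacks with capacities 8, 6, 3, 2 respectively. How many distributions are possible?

By stars and bars, unrestricted non-negative solutions to x_1+…+x_4 = 10 number C(10+3,3) = 286.
Subtract solutions that violate a single cap (substitute x_i' = x_i − (cap_i+1)): x_1 ≥ 9 gives C(4,3) = 4; x_2 ≥ 7 gives C(6,3) = 20; x_3 ≥ 4 gives C(9,3) = 84; x_4 ≥ 3 gives C(10,3) = 120. Together 228.
Add back pairs where two caps are both exceeded: 0 + 0 + 0 + 0 + 1 + 20 = 21.
By inclusion–exclusion the count is 286 − 228 + 21 = 79.

79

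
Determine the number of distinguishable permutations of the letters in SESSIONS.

SESSIONS has 8 letters with S appearing 4 times.
The number of distinct arrangements is 8!/(4!) = 40320/24 = 1680.

1680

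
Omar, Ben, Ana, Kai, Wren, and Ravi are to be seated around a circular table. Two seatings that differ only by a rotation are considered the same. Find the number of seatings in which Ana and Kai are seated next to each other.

Treat {Ana, Kai} as one unit (2 internal orders) and seat the resulting 5 units around the table: (4)! circular arrangements.
So 2 × (4)! = 2 × 24 = 48.

48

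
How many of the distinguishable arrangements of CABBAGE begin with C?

180

Fix C in the first position and arrange the remaining 6 letters.
Those 6 letters have A appearing twice and B appearing twice, giving (6)!/(2!·2!) = 180.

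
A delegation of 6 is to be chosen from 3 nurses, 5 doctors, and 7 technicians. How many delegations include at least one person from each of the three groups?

3850

Total 6-person selections from all 15: C(15,6) = 5005.
Subtract selections that omit an entire group: no nurses → C(12,6) = 924; no doctors → C(10,6) = 210; no technicians → C(8,6) = 28.
Add back selections omitting two groups (i.e. drawn from a single group): C(3,6) + C(5,6) + C(7,6) = 7.
By inclusion–exclusion: 5005 − 1162 + 7 = 3850.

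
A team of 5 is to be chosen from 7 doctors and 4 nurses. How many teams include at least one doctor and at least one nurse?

Total 5-person selections from all 11: C(11,5) = 462.
Selections missing a whole group: no doctors → C(4,5) = 0; no nurses → C(7,5) = 21.
Both groups omitted at once is impossible, so 462 − 21 = 441.

441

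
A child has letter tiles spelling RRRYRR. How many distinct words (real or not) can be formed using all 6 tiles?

6

Letter multiplicities in RRRYRR: R×5, Y×1.
The number of distinct arrangements is 6!/(5!) = 720/120 = 6.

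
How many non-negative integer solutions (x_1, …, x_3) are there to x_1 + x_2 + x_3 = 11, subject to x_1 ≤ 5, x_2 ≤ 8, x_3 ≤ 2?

12

By stars and bars, unrestricted non-negative solutions to x_1+…+x_3 = 11 number C(11+2,2) = 78.
Subtract solutions that violate a single cap (substitute x_i' = x_i − (cap_i+1)): x_1 ≥ 6 gives C(7,2) = 21; x_2 ≥ 9 gives C(4,2) = 6; x_3 ≥ 3 gives C(10,2) = 45. Together 72.
Add back pairs where two caps are both exceeded: 0 + 6 + 0 = 6.
By inclusion–exclusion the count is 78 − 72 + 6 = 12.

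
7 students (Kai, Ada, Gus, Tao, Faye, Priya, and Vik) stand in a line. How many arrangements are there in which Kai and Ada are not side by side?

Of the 7! = 5040 arrangements, those with Kai and Ada adjacent number 2 × 6! = 1440 (treat the pair as a block with 2 internal orders).
So 5040 − 1440 = 3600 arrangements keep them apart.

3600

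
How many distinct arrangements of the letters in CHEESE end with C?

20

With the last slot taken by C, it remains to arrange the other 5 letters (HEESE).
Those 5 letters have E appearing 3 times, giving (5)!/(3!) = 20.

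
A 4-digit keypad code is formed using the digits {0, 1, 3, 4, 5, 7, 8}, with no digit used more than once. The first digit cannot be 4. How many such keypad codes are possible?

720

The first digit has 7−1 = 6 choices (anything except 4).
The remaining 3 digits are filled from the other 6 symbols without repetition: 6 × 5 × 4 = 120.
Total: 6 × 120 = 720.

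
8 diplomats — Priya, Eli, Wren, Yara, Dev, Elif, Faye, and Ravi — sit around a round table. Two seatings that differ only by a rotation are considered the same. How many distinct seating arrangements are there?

Fix one person's seat to break rotational symmetry; the remaining 7 people can be arranged in (7)! = 5040 ways.

5040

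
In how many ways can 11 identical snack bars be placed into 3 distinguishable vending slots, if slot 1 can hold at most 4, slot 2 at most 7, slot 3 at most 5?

Without the upper bounds there are C(13,2) = 78 ways to split 11 among 3 vending slots.
Subtract solutions that violate a single cap (substitute x_i' = x_i − (cap_i+1)): x_1 ≥ 5 gives C(8,2) = 28; x_2 ≥ 8 gives C(5,2) = 10; x_3 ≥ 6 gives C(7,2) = 21. Together 59.
Add back pairs where two caps are both exceeded: 0 + 1 + 0 = 1.
By inclusion–exclusion the count is 78 − 59 + 1 = 20.

20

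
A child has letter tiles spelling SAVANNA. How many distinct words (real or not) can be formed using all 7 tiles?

Letter multiplicities in SAVANNA: A×3, N×2, S×1, V×1.
The number of distinct arrangements is 7!/(3!·2!) = 5040/12 = 420.

420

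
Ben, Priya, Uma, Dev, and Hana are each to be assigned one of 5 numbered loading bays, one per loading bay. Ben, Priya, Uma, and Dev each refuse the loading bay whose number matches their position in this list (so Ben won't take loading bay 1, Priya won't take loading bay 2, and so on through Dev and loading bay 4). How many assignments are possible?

Let Aᵢ (for 1 ≤ i ≤ 4) be the placements that put person i in their forbidden loading bay. Any j of these fix j positions, leaving (5−j)! ways to fill the rest, and there are C(4,j) ways to pick which j.
By inclusion–exclusion, the number of valid placements is Σ_{j=0}^{4} (−1)^j C(4,j)·(5−j)!.
Computing: 120 − 96 + 36 − 8 + 1 = 53.

53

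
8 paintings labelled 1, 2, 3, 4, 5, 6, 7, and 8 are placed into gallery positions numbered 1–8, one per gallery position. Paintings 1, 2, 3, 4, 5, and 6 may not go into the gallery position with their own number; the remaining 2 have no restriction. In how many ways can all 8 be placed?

Let Aᵢ (for 1 ≤ i ≤ 6) be the placements that put painting i in its forbidden gallery position. Any j of these fix j positions, leaving (8−j)! ways to fill the rest, and there are C(6,j) ways to pick which j.
By inclusion–exclusion, the number of valid placements is Σ_{j=0}^{6} (−1)^j C(6,j)·(8−j)!.
Computing: 40320 − 30240 + 10800 − 2400 + 360 − 36 + 2 = 18806.

18806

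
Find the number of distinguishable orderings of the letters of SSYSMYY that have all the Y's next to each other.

Treat the 3 copies of Y as a single block. The multiset to arrange is then {YYY, M, S, S, S}, 5 items in all.
That gives (5)!/(3!) = 20 arrangements.

20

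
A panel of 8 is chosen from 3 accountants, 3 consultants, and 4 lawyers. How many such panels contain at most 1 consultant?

Split by how many consultants are chosen (0 through 1).
Sum: C(3,0)·C(7,8) + C(3,1)·C(7,7) = 0 + 3 = 3.

3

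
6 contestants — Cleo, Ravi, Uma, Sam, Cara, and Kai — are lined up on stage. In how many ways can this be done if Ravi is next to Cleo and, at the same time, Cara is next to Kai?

96

Treat {Ravi,Cleo} as one block (2 orders) and {Cara,Kai} as another (2 orders).
That leaves 4 units to arrange: 2 × 2 × 4! = 4 × 24 = 96.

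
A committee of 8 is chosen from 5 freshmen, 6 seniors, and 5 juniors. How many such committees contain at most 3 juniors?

Split by how many juniors are chosen (0 through 3).
Sum: C(5,0)·C(11,8) + C(5,1)·C(11,7) + C(5,2)·C(11,6) + C(5,3)·C(11,5) = 165 + 1650 + 4620 + 4620 = 11055.

11055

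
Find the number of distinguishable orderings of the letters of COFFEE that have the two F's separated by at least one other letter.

120

There are 6!/(2!·2!) = 180 arrangements of COFFEE in total.
Arrangements with the F's together: treat FF as one letter, giving (5)!/(2!) = 60.
Hence 180 − 60 = 120.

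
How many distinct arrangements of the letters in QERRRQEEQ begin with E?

560

With the first slot taken by E, it remains to arrange the other 8 letters (QRRRQEEQ).
Those 8 letters have E appearing twice, Q appearing 3 times, and R appearing 3 times, giving (8)!/(3!·3!·2!) = 560.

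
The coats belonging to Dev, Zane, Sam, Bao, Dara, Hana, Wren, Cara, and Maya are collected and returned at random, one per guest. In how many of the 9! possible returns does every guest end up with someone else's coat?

133496

Count assignments avoiding every fixed point. For any j of the 9 guests fixed to their own coat, the other 9−j can be arranged in (9−j)! ways.
By inclusion–exclusion this is Σ_{j=0}^{9} (−1)^j C(9,j)·(9−j)!.
Computing: 362880 − 362880 + 181440 − 60480 + 15120 − 3024 + 504 − 72 + 9 − 1 = 133496.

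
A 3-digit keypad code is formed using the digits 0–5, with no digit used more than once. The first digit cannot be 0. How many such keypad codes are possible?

The first digit has 6−1 = 5 choices (anything except 0).
The remaining 2 digits are filled from the other 5 symbols without repetition: 5 × 4 = 20.
Total: 5 × 20 = 100.

100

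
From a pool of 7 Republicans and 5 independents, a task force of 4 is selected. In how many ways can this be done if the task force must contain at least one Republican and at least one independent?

With no constraint there are C(12,4) = 495 possible selections.
Selections missing a whole group: no Republicans → C(5,4) = 5; no independents → C(7,4) = 35.
Both groups omitted at once is impossible, so 495 − 40 = 455.

455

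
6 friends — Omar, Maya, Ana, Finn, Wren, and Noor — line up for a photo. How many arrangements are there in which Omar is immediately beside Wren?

240

Glue Omar and Wren into one block (2 internal orders), leaving 5 units to arrange in a row.
So the count is 2·(5)! = 240.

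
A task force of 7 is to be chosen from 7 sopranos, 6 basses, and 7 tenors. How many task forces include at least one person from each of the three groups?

Unrestricted: C(20,7) = 77520 ways to pick any 7 of the 20.
Subtract selections that omit an entire group: no sopranos → C(13,7) = 1716; no basses → C(14,7) = 3432; no tenors → C(13,7) = 1716.
Add back selections omitting two groups (i.e. drawn from a single group): C(7,7) + C(6,7) + C(7,7) = 2.
By inclusion–exclusion: 77520 − 6864 + 2 = 70658.

70658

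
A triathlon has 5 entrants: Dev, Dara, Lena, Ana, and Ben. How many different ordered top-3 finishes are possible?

60

This is an ordered selection of 3 from 5: P(5,3).
That gives 5 × 4 × 3 = 60.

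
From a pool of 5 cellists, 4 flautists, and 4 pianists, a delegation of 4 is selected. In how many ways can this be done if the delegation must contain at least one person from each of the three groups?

With no constraint there are C(13,4) = 715 possible selections.
Subtract selections that omit an entire group: no cellists → C(8,4) = 70; no flautists → C(9,4) = 126; no pianists → C(9,4) = 126.
Add back selections omitting two groups (i.e. drawn from a single group): C(5,4) + C(4,4) + C(4,4) = 7.
By inclusion–exclusion: 715 − 322 + 7 = 400.

400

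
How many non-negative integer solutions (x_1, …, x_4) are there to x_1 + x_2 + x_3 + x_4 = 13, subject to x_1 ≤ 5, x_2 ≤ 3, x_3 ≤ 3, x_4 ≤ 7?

48

By stars and bars, unrestricted non-negative solutions to x_1+…+x_4 = 13 number C(13+3,3) = 560.
Subtract solutions that violate a single cap (substitute x_i' = x_i − (cap_i+1)): x_1 ≥ 6 gives C(10,3) = 120; x_2 ≥ 4 gives C(12,3) = 220; x_3 ≥ 4 gives C(12,3) = 220; x_4 ≥ 8 gives C(8,3) = 56. Together 616.
Add back pairs where two caps are both exceeded: 20 + 20 + 0 + 56 + 4 + 4 = 104.
By inclusion–exclusion the count is 560 − 616 + 104 = 48.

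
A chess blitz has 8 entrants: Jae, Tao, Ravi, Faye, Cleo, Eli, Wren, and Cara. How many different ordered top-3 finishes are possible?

This is an ordered selection of 3 from 8: P(8,3).
That gives 8 × 7 × 6 = 336.

336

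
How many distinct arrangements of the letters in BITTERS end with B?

With the last slot taken by B, it remains to arrange the other 6 letters (ITTERS).
Those 6 letters have T appearing twice, giving (6)!/(2!) = 360.

360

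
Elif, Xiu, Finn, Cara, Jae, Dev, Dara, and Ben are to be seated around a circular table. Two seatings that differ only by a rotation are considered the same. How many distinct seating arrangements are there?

5040

Around a circle, 8 distinct people have 8!/8 = (7)! = 5040 rotationally distinct seatings.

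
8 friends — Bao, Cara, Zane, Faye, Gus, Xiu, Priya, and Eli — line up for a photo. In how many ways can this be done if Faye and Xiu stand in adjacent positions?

10080

Treat {Faye, Xiu} as a single unit. There are 7 units to order, and the pair itself can be ordered 2 ways.
So the count is 2·(7)! = 10080.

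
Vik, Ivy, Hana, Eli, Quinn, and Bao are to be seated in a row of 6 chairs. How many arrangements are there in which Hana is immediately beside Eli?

Place the 4 others and the Hana-Eli pair as 5 objects in a line; the pair has 2 internal arrangements.
So the count is 2·(5)! = 240.

240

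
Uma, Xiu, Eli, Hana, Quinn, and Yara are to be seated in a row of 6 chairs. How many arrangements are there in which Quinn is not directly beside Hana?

480

There are 6! = 720 arrangements in all. If Quinn and Hana are adjacent, merging them into one block gives 2·(5)! = 240 arrangements.
So 720 − 240 = 480 arrangements keep them apart.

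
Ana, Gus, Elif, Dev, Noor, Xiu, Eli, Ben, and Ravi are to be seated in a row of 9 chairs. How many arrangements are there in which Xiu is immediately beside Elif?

Treat {Xiu, Elif} as a single unit. There are 8 units to order, and the pair itself can be ordered 2 ways.
That gives 2 × 8! = 2 × 40320 = 80640.

80640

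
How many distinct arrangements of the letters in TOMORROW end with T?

Fix T in the last position and arrange the remaining 7 letters.
Those 7 letters have O appearing 3 times and R appearing twice, giving (7)!/(3!·2!) = 420.

420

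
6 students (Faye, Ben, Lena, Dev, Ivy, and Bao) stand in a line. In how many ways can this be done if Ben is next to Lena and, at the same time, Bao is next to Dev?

Treat {Ben,Lena} as one block (2 orders) and {Bao,Dev} as another (2 orders).
That leaves 4 units to arrange: 2 × 2 × 4! = 4 × 24 = 96.

96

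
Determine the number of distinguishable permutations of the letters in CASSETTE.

Letter multiplicities in CASSETTE: A×1, C×1, E×2, S×2, T×2.
Dividing 8! = 40320 by 2!·2!·2! = 8 for the repeated letters gives 5040.

5040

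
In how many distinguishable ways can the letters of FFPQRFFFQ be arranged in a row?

Letter multiplicities in FFPQRFFFQ: F×5, P×1, Q×2, R×1.
Dividing 9! = 362880 by 5!·2! = 240 for the repeated letters gives 1512.

1512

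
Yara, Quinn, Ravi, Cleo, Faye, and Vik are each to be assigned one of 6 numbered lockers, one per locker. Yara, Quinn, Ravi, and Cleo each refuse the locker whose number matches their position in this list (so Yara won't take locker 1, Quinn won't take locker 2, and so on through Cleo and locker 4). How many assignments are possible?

362

Let Aᵢ (for 1 ≤ i ≤ 4) be the placements that put person i in their forbidden locker. Any j of these fix j positions, leaving (6−j)! ways to fill the rest, and there are C(4,j) ways to pick which j.
By inclusion–exclusion, the number of valid placements is Σ_{j=0}^{4} (−1)^j C(4,j)·(6−j)!.
Computing: 720 − 480 + 144 − 24 + 2 = 362.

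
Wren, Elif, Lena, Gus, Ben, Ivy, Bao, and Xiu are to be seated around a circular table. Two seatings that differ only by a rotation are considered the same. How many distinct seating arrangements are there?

5040

Fix one person's seat to break rotational symmetry; the remaining 7 people can be arranged in (7)! = 5040 ways.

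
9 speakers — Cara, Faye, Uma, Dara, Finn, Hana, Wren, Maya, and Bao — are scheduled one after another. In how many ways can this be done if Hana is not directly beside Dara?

There are 9! = 362880 arrangements in all. If Hana and Dara are adjacent, merging them into one block gives 2·(8)! = 80640 arrangements.
So 362880 − 80640 = 282240 arrangements keep them apart.

282240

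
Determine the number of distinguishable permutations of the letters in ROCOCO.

Letter multiplicities in ROCOCO: C×2, O×3, R×1.
The number of distinct arrangements is 6!/(3!·2!) = 720/12 = 60.

60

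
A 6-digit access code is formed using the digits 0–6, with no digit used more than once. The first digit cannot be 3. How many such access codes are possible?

The first digit has 7−1 = 6 choices (anything except 3).
The remaining 5 digits are filled from the other 6 symbols without repetition: 6 × 5 × 4 × 3 × 2 = 720.
Total: 6 × 720 = 4320.

4320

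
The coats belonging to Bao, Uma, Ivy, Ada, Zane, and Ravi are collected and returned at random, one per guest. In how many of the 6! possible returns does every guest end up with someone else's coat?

265

This is the derangement count D_6: permutations of 6 items with no fixed point.
By inclusion–exclusion this is Σ_{j=0}^{6} (−1)^j C(6,j)·(6−j)!.
Computing: 720 − 720 + 360 − 120 + 30 − 6 + 1 = 265.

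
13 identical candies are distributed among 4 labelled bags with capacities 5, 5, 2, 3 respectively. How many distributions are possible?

10

Ignoring the caps, the number of non-negative solutions to x_1+…+x_4 = 13 is C(16,3) = 560.
Subtract solutions that violate a single cap (substitute x_i' = x_i − (cap_i+1)): x_1 ≥ 6 gives C(10,3) = 120; x_2 ≥ 6 gives C(10,3) = 120; x_3 ≥ 3 gives C(13,3) = 286; x_4 ≥ 4 gives C(12,3) = 220. Together 746.
Add back pairs where two caps are both exceeded: 4 + 35 + 20 + 35 + 20 + 84 = 198.
Subtract triples: 0 + 0 + 1 + 1 = 2.
By inclusion–exclusion the count is 560 − 746 + 198 − 2 = 10.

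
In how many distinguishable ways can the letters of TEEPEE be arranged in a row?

30

Letter multiplicities in TEEPEE: E×4, P×1, T×1.
The number of distinct arrangements is 6!/(4!) = 720/24 = 30.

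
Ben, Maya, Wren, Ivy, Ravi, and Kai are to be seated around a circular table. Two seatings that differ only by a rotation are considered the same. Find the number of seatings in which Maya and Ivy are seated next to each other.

48

Treat {Maya, Ivy} as one unit (2 internal orders) and seat the resulting 5 units around the table: (4)! circular arrangements.
So 2 × (4)! = 2 × 24 = 48.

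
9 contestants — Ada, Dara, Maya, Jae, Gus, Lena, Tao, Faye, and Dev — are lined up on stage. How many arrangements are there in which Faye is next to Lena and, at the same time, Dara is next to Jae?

Treat {Faye,Lena} as one block (2 orders) and {Dara,Jae} as another (2 orders).
That leaves 7 units to arrange: 2 × 2 × 7! = 4 × 5040 = 20160.

20160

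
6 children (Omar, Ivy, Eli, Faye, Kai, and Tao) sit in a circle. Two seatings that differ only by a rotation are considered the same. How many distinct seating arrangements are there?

Around a circle, 6 distinct people have 6!/6 = (5)! = 120 rotationally distinct seatings.

120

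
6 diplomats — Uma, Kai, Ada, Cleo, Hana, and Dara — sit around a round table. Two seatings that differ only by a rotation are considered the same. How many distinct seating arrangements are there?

120

Fix one person's seat to break rotational symmetry; the remaining 5 people can be arranged in (5)! = 120 ways.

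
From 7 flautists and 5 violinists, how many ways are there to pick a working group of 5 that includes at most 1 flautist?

Split by how many flautists are chosen (0 through 1).
Sum: C(7,0)·C(5,5) + C(7,1)·C(5,4) = 1 + 35 = 36.

36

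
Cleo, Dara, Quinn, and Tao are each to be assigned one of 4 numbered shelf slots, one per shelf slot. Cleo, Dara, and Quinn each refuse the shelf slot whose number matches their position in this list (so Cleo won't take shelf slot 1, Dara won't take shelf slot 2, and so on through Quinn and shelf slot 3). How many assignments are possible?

11

Let Aᵢ (for i ∈ {1, 2, 3}) be the placements that put person i in their forbidden shelf slot. Any j of these fix j positions, leaving (4−j)! ways to fill the rest, and there are C(3,j) ways to pick which j.
By inclusion–exclusion, the number of valid placements is Σ_{j=0}^{3} (−1)^j C(3,j)·(4−j)!.
Computing: 24 − 18 + 6 − 1 = 11.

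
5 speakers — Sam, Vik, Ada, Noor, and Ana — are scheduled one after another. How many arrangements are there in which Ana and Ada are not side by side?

Of the 5! = 120 arrangements, those with Ana and Ada adjacent number 2 × 4! = 48 (treat the pair as a block with 2 internal orders).
So 120 − 48 = 72 arrangements keep them apart.

72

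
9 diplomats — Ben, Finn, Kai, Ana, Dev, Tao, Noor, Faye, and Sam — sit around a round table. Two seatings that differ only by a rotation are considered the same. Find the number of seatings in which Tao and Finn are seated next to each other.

Glue Tao and Finn into a block (2 internal orders). Seating 8 units around a circle gives (7)! arrangements.
So 2 × (7)! = 2 × 5040 = 10080.

10080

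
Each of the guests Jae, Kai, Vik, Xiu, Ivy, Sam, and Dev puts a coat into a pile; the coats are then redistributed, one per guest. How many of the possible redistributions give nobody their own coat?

Let Aᵢ be the assignments in which guest i gets their own coat. We want the size of the complement of A₁∪…∪A_7.
By inclusion–exclusion this is Σ_{j=0}^{7} (−1)^j C(7,j)·(7−j)!.
Computing: 5040 − 5040 + 2520 − 840 + 210 − 42 + 7 − 1 = 1854.

1854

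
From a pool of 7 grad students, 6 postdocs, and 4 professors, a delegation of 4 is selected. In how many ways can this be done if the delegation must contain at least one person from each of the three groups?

Total 4-person selections from all 17: C(17,4) = 2380.
Subtract selections that omit an entire group: no grad students → C(10,4) = 210; no postdocs → C(11,4) = 330; no professors → C(13,4) = 715.
Add back selections omitting two groups (i.e. drawn from a single group): C(7,4) + C(6,4) + C(4,4) = 51.
By inclusion–exclusion: 2380 − 1255 + 51 = 1176.

1176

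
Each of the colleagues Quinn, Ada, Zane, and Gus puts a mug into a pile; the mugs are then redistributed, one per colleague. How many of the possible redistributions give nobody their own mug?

9

Count assignments avoiding every fixed point. For any j of the 4 colleagues fixed to their own mug, the other 4−j can be arranged in (4−j)! ways.
By inclusion–exclusion this is Σ_{j=0}^{4} (−1)^j C(4,j)·(4−j)!.
Computing: 24 − 24 + 12 − 4 + 1 = 9.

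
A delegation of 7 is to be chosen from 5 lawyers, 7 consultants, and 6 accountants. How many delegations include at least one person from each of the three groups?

28987

Unrestricted: C(18,7) = 31824 ways to pick any 7 of the 18.
Selections missing a whole group: no lawyers → C(13,7) = 1716; no consultants → C(11,7) = 330; no accountants → C(12,7) = 792.
Add back selections omitting two groups (i.e. drawn from a single group): C(5,7) + C(7,7) + C(6,7) = 1.
By inclusion–exclusion: 31824 − 2838 + 1 = 28987.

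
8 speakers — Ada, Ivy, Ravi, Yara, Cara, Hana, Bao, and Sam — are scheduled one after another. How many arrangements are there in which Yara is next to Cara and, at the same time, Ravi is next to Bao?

Treat {Yara,Cara} as one block (2 orders) and {Ravi,Bao} as another (2 orders).
That leaves 6 units to arrange: 2 × 2 × 6! = 4 × 720 = 2880.

2880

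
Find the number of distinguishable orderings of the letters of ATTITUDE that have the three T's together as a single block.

720

Treat the 3 copies of T as a single block. The multiset to arrange is then {TTT, A, D, E, I, U}, 6 items in all.
All 6 items are distinct, so there are (6)! = 720 arrangements.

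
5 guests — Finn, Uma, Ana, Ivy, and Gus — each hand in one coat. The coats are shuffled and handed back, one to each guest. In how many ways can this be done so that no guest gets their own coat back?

44

This is the derangement count D_5: permutations of 5 items with no fixed point.
By inclusion–exclusion this is Σ_{j=0}^{5} (−1)^j C(5,j)·(5−j)!.
Computing: 120 − 120 + 60 − 20 + 5 − 1 = 44.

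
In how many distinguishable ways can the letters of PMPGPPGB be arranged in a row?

840

Letter multiplicities in PMPGPPGB: B×1, G×2, M×1, P×4.
The number of distinct arrangements is 8!/(4!·2!) = 40320/48 = 840.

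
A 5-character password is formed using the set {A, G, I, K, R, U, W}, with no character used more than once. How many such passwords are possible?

With no repetition, fill the 5 characters in order: 7 choices, then 6, down to 3.
7 × 6 × 5 × 4 × 3 = 2520.

2520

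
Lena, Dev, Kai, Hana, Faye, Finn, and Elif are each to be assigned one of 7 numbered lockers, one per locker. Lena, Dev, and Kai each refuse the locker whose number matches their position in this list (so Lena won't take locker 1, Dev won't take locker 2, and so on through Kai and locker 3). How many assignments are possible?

Let Aᵢ (for i ∈ {1, 2, 3}) be the placements that put person i in their forbidden locker. Any j of these fix j positions, leaving (7−j)! ways to fill the rest, and there are C(3,j) ways to pick which j.
By inclusion–exclusion, the number of valid placements is Σ_{j=0}^{3} (−1)^j C(3,j)·(7−j)!.
Computing: 5040 − 2160 + 360 − 24 = 3216.

3216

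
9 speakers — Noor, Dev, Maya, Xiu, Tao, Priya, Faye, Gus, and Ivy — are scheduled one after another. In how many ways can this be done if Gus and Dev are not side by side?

There are 9! = 362880 arrangements in all. If Gus and Dev are adjacent, merging them into one block gives 2·(8)! = 80640 arrangements.
Complementary counting: 362880 − 80640 = 282240.

282240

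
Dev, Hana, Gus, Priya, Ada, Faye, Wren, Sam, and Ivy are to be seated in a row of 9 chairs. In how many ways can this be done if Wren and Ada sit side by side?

Glue Wren and Ada into one block (2 internal orders), leaving 8 units to arrange in a row.
So the count is 2·(8)! = 80640.

80640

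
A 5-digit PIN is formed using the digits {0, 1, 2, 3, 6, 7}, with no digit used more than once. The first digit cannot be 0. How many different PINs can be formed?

600

The first digit has 6−1 = 5 choices (anything except 0).
The remaining 4 digits are filled from the other 5 symbols without repetition: 5 × 4 × 3 × 2 = 120.
Total: 5 × 120 = 600.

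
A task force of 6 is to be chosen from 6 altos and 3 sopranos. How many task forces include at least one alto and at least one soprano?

With no constraint there are C(9,6) = 84 possible selections.
Subtract selections that omit an entire group: no altos → C(3,6) = 0; no sopranos → C(6,6) = 1.
Both groups omitted at once is impossible, so 84 − 1 = 83.

83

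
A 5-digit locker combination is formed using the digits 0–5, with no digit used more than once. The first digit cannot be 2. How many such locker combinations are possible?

600

The first digit has 6−1 = 5 choices (anything except 2).
The remaining 4 digits are filled from the other 5 symbols without repetition: 5 × 4 × 3 × 2 = 120.
Total: 5 × 120 = 600.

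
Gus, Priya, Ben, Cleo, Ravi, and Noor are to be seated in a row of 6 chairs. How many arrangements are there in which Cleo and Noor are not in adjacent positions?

There are 6! = 720 arrangements in all. If Cleo and Noor are adjacent, merging them into one block gives 2·(5)! = 240 arrangements.
Complementary counting: 720 − 240 = 480.

480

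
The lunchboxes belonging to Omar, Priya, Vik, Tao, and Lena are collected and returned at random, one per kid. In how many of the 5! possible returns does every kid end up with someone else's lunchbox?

This is the derangement count D_5: permutations of 5 items with no fixed point.
By inclusion–exclusion this is Σ_{j=0}^{5} (−1)^j C(5,j)·(5−j)!.
Computing: 120 − 120 + 60 − 20 + 5 − 1 = 44.

44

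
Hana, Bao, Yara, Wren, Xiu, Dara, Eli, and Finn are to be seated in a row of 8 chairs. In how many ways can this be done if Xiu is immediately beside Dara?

Treat {Xiu, Dara} as a single unit. There are 7 units to order, and the pair itself can be ordered 2 ways.
That gives 2 × 7! = 2 × 5040 = 10080.

10080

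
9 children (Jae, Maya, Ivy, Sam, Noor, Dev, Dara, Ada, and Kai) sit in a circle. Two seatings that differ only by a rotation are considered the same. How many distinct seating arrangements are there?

40320

Around a circle, 9 distinct people have 9!/9 = (8)! = 40320 rotationally distinct seatings.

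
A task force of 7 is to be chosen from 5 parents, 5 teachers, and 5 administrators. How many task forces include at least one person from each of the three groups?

Total 7-person selections from all 15: C(15,7) = 6435.
Subtract selections that omit an entire group: no parents → C(10,7) = 120; no teachers → C(10,7) = 120; no administrators → C(10,7) = 120.
Add back selections omitting two groups (i.e. drawn from a single group): C(5,7) + C(5,7) + C(5,7) = 0.
By inclusion–exclusion: 6435 − 360 + 0 = 6075.

6075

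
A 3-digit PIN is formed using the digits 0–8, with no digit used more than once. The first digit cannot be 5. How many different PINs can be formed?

The first digit has 9−1 = 8 choices (anything except 5).
The remaining 2 digits are filled from the other 8 symbols without repetition: 8 × 7 = 56.
Total: 8 × 56 = 448.

448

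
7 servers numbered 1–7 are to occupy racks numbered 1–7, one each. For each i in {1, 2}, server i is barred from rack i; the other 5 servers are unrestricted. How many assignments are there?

3720

Let Aᵢ (for i ∈ {1, 2}) be the placements that put server i in its forbidden rack. Any j of these fix j positions, leaving (7−j)! ways to fill the rest, and there are C(2,j) ways to pick which j.
By inclusion–exclusion, the number of valid placements is Σ_{j=0}^{2} (−1)^j C(2,j)·(7−j)!.
Computing: 5040 − 1440 + 120 = 3720.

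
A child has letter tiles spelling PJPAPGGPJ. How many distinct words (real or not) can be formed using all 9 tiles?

3780

The 9 letters of PJPAPGGPJ have repeats: G appearing twice, J appearing twice, and P appearing 4 times.
The number of distinct arrangements is 9!/(4!·2!·2!) = 362880/96 = 3780.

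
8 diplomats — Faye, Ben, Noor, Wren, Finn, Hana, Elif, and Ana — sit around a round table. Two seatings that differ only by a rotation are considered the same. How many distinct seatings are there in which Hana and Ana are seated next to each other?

1440

Glue Hana and Ana into a block (2 internal orders). Seating 7 units around a circle gives (6)! arrangements.
So 2 × (6)! = 2 × 720 = 1440.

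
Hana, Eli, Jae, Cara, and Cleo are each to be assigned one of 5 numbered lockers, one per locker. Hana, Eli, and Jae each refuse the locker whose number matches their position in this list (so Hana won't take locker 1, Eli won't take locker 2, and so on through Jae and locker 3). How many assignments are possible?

Let Aᵢ (for i ∈ {1, 2, 3}) be the placements that put person i in their forbidden locker. Any j of these fix j positions, leaving (5−j)! ways to fill the rest, and there are C(3,j) ways to pick which j.
By inclusion–exclusion, the number of valid placements is Σ_{j=0}^{3} (−1)^j C(3,j)·(5−j)!.
Computing: 120 − 72 + 18 − 2 = 64.

64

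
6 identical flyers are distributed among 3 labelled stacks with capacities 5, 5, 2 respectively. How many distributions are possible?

16

Ignoring the caps, the number of non-negative solutions to x_1+…+x_3 = 6 is C(8,2) = 28.
Subtract solutions that violate a single cap (substitute x_i' = x_i − (cap_i+1)): x_1 ≥ 6 gives C(2,2) = 1; x_2 ≥ 6 gives C(2,2) = 1; x_3 ≥ 3 gives C(5,2) = 10. Together 12.
No two caps can be exceeded simultaneously, so the pair terms are all 0.
By inclusion–exclusion the count is 28 − 12 + 0 = 16.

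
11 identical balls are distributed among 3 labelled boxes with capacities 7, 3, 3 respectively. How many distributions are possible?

6

Without the upper bounds there are C(13,2) = 78 ways to split 11 among 3 boxes.
Subtract solutions that violate a single cap (substitute x_i' = x_i − (cap_i+1)): x_1 ≥ 8 gives C(5,2) = 10; x_2 ≥ 4 gives C(9,2) = 36; x_3 ≥ 4 gives C(9,2) = 36. Together 82.
Add back pairs where two caps are both exceeded: 0 + 0 + 10 = 10.
By inclusion–exclusion the count is 78 − 82 + 10 = 6.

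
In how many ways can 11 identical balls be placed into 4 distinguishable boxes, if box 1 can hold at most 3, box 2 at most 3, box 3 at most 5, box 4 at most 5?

By stars and bars, unrestricted non-negative solutions to x_1+…+x_4 = 11 number C(11+3,3) = 364.
Subtract solutions that violate a single cap (substitute x_i' = x_i − (cap_i+1)): x_1 ≥ 4 gives C(10,3) = 120; x_2 ≥ 4 gives C(10,3) = 120; x_3 ≥ 6 gives C(8,3) = 56; x_4 ≥ 6 gives C(8,3) = 56. Together 352.
Add back pairs where two caps are both exceeded: 20 + 4 + 4 + 4 + 4 + 0 = 36.
By inclusion–exclusion the count is 364 − 352 + 36 = 48.

48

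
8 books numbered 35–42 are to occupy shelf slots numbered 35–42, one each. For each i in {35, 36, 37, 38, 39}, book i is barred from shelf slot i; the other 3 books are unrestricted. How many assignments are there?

21234

Let Aᵢ (for 35 ≤ i ≤ 39) be the placements that put book i in its forbidden shelf slot. Any j of these fix j positions, leaving (8−j)! ways to fill the rest, and there are C(5,j) ways to pick which j.
By inclusion–exclusion, the number of valid placements is Σ_{j=0}^{5} (−1)^j C(5,j)·(8−j)!.
Computing: 40320 − 25200 + 7200 − 1200 + 120 − 6 = 21234.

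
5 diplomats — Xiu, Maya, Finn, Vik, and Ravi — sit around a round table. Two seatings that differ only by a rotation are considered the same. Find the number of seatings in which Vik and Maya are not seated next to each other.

12

All circular seatings of 5 people number (4)! = 24.
Those with Vik next to Maya: fuse the pair into one unit and seat 4 units around a circle — 2·(3)! = 12.
Subtracting, 24 − 12 = 12.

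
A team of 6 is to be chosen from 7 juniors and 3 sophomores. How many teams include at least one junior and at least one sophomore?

203

Total 6-person selections from all 10: C(10,6) = 210.
Subtract selections that omit an entire group: no juniors → C(3,6) = 0; no sophomores → C(7,6) = 7.
Both groups omitted at once is impossible, so 210 − 7 = 203.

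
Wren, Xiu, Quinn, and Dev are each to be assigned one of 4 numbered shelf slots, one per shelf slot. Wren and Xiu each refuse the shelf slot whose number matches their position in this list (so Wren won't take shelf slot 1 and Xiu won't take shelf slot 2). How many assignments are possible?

14

Let Aᵢ (for i ∈ {1, 2}) be the placements that put person i in their forbidden shelf slot. Any j of these fix j positions, leaving (4−j)! ways to fill the rest, and there are C(2,j) ways to pick which j.
By inclusion–exclusion, the number of valid placements is Σ_{j=0}^{2} (−1)^j C(2,j)·(4−j)!.
Computing: 24 − 12 + 2 = 14.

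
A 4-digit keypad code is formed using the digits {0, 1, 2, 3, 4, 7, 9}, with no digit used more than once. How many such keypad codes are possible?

With no repetition, fill the 4 digits in order: 7 choices, then 6, down to 4.
That product is 7 × 6 × 5 × 4 = 840.

840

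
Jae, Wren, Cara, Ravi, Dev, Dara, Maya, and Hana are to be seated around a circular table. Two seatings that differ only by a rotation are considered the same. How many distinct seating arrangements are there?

Around a circle, 8 distinct people have 8!/8 = (7)! = 5040 rotationally distinct seatings.

5040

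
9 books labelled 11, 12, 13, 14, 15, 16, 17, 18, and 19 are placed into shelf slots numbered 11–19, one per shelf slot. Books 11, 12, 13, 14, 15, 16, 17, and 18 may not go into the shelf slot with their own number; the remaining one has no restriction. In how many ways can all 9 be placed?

148329

Let Aᵢ (for 11 ≤ i ≤ 18) be the placements that put book i in its forbidden shelf slot. Any j of these fix j positions, leaving (9−j)! ways to fill the rest, and there are C(8,j) ways to pick which j.
By inclusion–exclusion, the number of valid placements is Σ_{j=0}^{8} (−1)^j C(8,j)·(9−j)!.
Computing: 362880 − 322560 + 141120 − 40320 + 8400 − 1344 + 168 − 16 + 1 = 148329.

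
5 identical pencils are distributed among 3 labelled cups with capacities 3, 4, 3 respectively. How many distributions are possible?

By stars and bars, unrestricted non-negative solutions to x_1+…+x_3 = 5 number C(5+2,2) = 21.
Subtract solutions that violate a single cap (substitute x_i' = x_i − (cap_i+1)): x_1 ≥ 4 gives C(3,2) = 3; x_2 ≥ 5 gives C(2,2) = 1; x_3 ≥ 4 gives C(3,2) = 3. Together 7.
No two caps can be exceeded simultaneously, so the pair terms are all 0.
By inclusion–exclusion the count is 21 − 7 + 0 = 14.

14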